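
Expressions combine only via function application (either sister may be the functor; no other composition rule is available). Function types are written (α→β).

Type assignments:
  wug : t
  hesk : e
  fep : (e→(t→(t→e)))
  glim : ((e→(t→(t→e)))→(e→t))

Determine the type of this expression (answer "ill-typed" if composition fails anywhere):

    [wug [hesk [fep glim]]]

ill-typed

[fep glim]: ((e→(t→(t→e)))→(e→t)) applied to (e→(t→(t→e))) yields (e→t).
[hesk [fep glim]]: (e→t) applied to e yields t.
[wug [hesk [fep glim]]]: t and t cannot combine by function application — type clash.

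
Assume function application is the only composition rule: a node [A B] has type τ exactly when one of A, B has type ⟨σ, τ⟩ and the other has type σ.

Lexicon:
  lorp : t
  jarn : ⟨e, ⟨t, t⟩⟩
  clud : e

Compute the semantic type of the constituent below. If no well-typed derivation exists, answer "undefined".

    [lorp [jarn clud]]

[jarn clud] — jarn of type ⟨e, ⟨t, t⟩⟩ combines with clud of type e: type ⟨t, t⟩.
[lorp [jarn clud]] — [jarn clud] of type ⟨t, t⟩ combines with lorp of type t: type t.

t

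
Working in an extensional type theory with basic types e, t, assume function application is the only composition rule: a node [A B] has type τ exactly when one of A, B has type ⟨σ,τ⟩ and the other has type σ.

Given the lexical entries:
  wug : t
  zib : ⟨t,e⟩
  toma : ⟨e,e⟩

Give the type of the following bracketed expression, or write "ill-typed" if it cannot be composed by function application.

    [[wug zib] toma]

[wug zib]: functor zib : ⟨t,e⟩, argument wug : t; result e.
[[wug zib] toma]: functor toma : ⟨e,e⟩, argument [wug zib] : e; result e.

e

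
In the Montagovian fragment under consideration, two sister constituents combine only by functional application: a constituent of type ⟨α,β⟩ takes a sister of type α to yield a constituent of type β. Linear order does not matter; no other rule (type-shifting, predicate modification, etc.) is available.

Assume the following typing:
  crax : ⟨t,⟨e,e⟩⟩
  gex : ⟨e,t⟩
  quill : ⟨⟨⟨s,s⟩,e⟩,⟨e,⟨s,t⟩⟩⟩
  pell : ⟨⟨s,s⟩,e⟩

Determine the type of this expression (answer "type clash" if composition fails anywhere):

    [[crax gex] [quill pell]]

type clash

[crax gex]: ⟨t,⟨e,e⟩⟩ with ⟨e,t⟩ — neither is a function whose domain matches the other; composition fails here.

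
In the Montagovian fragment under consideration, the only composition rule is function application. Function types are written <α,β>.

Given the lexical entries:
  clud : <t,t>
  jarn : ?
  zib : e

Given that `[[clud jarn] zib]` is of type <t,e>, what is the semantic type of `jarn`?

<<t,t>,<e,<t,e>>>

For [[clud jarn] zib] to have type <t,e> with zib of type e, [clud jarn] must be the function: [clud jarn] : <e,<t,e>>.
For [clud jarn] to have type <e,<t,e>> with clud of type <t,t>, jarn must be the function: jarn : <<t,t>,<e,<t,e>>>.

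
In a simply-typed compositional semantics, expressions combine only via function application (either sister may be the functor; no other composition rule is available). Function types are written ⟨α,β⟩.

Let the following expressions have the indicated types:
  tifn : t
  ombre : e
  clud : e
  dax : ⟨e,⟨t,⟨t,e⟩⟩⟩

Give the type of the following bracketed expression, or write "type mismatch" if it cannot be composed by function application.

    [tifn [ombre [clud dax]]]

[clud dax]: dax is ⟨e,⟨t,⟨t,e⟩⟩⟩, clud is e; result ⟨t,⟨t,e⟩⟩.
At [ombre [clud dax]]: neither e nor ⟨t,⟨t,e⟩⟩ can take the other as argument; the node is ill-typed.

type mismatch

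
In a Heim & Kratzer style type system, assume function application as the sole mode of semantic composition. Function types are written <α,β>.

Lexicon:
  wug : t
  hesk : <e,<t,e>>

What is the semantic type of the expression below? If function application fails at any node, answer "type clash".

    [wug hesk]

At [wug hesk]: neither t nor <e,<t,e>> can take the other as argument; the node is ill-typed.

type clash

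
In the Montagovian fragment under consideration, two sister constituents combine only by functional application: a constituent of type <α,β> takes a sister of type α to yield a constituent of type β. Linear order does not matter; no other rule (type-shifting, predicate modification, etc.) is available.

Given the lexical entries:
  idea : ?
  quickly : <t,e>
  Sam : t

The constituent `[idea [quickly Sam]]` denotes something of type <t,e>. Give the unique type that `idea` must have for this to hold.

[idea [quickly Sam]] is required to be <t,e>. [quickly Sam] : e cannot yield <t,e> as functor, so idea : <e,<t,e>>.

<e,<t,e>>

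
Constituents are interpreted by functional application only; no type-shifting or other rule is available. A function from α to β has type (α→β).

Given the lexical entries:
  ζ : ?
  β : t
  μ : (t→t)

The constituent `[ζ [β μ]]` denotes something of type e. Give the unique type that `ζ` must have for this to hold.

(t→e)

[ζ [β μ]] is required to be e. [β μ] : t cannot yield e as functor, so ζ : (t→e).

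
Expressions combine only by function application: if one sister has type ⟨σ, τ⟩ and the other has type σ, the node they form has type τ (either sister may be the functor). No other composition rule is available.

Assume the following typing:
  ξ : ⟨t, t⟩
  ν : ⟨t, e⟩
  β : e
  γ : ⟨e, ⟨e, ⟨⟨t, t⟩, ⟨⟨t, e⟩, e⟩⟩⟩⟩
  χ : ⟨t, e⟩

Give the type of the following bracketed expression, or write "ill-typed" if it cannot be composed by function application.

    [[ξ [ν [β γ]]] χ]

ill-typed

[β γ] — γ of type ⟨e, ⟨e, ⟨⟨t, t⟩, ⟨⟨t, e⟩, e⟩⟩⟩⟩ combines with β of type e: type ⟨e, ⟨⟨t, t⟩, ⟨⟨t, e⟩, e⟩⟩⟩.
[ν [β γ]]: ⟨t, e⟩ with ⟨e, ⟨⟨t, t⟩, ⟨⟨t, e⟩, e⟩⟩⟩ — neither is a function whose domain matches the other; composition fails here.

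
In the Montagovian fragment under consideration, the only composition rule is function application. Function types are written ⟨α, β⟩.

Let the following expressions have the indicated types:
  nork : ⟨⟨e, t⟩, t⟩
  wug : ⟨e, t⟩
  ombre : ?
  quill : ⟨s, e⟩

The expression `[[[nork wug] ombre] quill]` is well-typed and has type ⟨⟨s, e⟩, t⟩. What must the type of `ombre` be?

⟨t, ⟨⟨s, e⟩, ⟨⟨s, e⟩, t⟩⟩⟩

At [[[nork wug] ombre] quill] (required: ⟨⟨s, e⟩, t⟩): quill is ⟨s, e⟩, which is not a function with range ⟨⟨s, e⟩, t⟩; hence [[nork wug] ombre] is the functor — type ⟨⟨s, e⟩, ⟨⟨s, e⟩, t⟩⟩.
At [[nork wug] ombre] (required: ⟨⟨s, e⟩, ⟨⟨s, e⟩, t⟩⟩): [nork wug] is t, which is not a function with range ⟨⟨s, e⟩, ⟨⟨s, e⟩, t⟩⟩; hence ombre is the functor — type ⟨t, ⟨⟨s, e⟩, ⟨⟨s, e⟩, t⟩⟩⟩.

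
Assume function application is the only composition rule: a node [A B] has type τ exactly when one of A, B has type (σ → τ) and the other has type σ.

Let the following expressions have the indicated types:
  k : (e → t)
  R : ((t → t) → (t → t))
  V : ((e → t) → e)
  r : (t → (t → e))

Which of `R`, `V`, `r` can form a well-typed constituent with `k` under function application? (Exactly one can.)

R : ((t → t) → (t → t)) — no; k wants e, and R wants (t → t).
V — combines: V : ((e → t) → e) takes k : (e → t) as argument, giving e.
r : (t → (t → e)) — no; k wants e, and r wants t.

V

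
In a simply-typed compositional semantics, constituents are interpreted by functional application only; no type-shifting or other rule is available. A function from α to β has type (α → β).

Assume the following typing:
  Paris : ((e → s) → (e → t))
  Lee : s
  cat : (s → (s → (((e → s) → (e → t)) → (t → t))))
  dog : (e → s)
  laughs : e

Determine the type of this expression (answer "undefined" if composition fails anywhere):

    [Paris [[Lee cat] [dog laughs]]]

(t → t)

At [Lee cat], cat : (s → (s → (((e → s) → (e → t)) → (t → t)))) takes Lee : s, giving (s → (((e → s) → (e → t)) → (t → t))).
At [dog laughs], dog : (e → s) takes laughs : e, giving s.
At [[Lee cat] [dog laughs]], [Lee cat] : (s → (((e → s) → (e → t)) → (t → t))) takes [dog laughs] : s, giving (((e → s) → (e → t)) → (t → t)).
At [Paris [[Lee cat] [dog laughs]]], [[Lee cat] [dog laughs]] : (((e → s) → (e → t)) → (t → t)) takes Paris : ((e → s) → (e → t)), giving (t → t).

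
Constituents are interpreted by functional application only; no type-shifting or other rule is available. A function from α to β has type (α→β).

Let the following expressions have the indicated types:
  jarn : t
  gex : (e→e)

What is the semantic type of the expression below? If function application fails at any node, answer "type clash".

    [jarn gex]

[jarn gex]: t and (e→e) cannot combine by function application — type clash.

type clash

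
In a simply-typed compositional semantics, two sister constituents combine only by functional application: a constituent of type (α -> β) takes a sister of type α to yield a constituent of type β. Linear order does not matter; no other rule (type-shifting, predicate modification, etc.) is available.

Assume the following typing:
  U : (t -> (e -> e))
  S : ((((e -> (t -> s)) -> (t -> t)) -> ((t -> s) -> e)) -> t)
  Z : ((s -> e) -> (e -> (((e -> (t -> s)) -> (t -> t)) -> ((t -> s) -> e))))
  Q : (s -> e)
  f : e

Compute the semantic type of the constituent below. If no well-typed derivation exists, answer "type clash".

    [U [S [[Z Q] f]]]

(e -> e)

[Z Q]: ((s -> e) -> (e -> (((e -> (t -> s)) -> (t -> t)) -> ((t -> s) -> e)))) applied to (s -> e) yields (e -> (((e -> (t -> s)) -> (t -> t)) -> ((t -> s) -> e))).
[[Z Q] f]: (e -> (((e -> (t -> s)) -> (t -> t)) -> ((t -> s) -> e))) applied to e yields (((e -> (t -> s)) -> (t -> t)) -> ((t -> s) -> e)).
[S [[Z Q] f]]: ((((e -> (t -> s)) -> (t -> t)) -> ((t -> s) -> e)) -> t) applied to (((e -> (t -> s)) -> (t -> t)) -> ((t -> s) -> e)) yields t.
[U [S [[Z Q] f]]]: (t -> (e -> e)) applied to t yields (e -> e).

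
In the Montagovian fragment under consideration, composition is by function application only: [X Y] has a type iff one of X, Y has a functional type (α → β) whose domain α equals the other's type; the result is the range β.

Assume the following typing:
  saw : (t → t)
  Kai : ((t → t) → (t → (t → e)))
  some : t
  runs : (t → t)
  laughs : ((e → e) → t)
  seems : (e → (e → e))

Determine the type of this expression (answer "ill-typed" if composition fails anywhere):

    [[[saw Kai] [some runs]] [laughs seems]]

ill-typed

[saw Kai]: ((t → t) → (t → (t → e))) applied to (t → t) yields (t → (t → e)).
[some runs]: (t → t) applied to t yields t.
[[saw Kai] [some runs]]: (t → (t → e)) applied to t yields (t → e).
[laughs seems]: ((e → e) → t) and (e → (e → e)) cannot combine by function application — type clash.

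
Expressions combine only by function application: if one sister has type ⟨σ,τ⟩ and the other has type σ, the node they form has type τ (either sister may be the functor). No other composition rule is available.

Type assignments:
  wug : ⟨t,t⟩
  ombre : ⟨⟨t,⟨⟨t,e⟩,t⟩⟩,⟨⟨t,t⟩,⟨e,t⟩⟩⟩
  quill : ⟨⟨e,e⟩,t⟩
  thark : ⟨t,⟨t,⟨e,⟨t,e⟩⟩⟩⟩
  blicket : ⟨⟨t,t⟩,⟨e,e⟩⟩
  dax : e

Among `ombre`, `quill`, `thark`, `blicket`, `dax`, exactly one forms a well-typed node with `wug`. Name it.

ombre : ⟨⟨t,⟨⟨t,e⟩,t⟩⟩,⟨⟨t,t⟩,⟨e,t⟩⟩⟩ — does not combine with wug.
quill : ⟨⟨e,e⟩,t⟩ — does not combine with wug.
thark : ⟨t,⟨t,⟨e,⟨t,e⟩⟩⟩⟩ — does not combine with wug.
blicket — combines: blicket : ⟨⟨t,t⟩,⟨e,e⟩⟩ takes wug : ⟨t,t⟩ as argument, giving ⟨e,e⟩.
dax : e — does not combine with wug.

blicket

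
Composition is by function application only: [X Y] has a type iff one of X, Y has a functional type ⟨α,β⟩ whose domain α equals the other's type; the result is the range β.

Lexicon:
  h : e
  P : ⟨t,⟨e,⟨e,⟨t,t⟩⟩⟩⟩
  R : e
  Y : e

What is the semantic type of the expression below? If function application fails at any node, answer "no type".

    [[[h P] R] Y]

[h P]: e and ⟨t,⟨e,⟨e,⟨t,t⟩⟩⟩⟩ cannot combine by function application — type clash.

no type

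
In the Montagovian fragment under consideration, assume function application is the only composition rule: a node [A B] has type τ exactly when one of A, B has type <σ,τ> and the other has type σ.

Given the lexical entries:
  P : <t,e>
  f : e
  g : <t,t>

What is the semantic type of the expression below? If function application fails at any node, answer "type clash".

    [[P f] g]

At [P f]: neither <t,e> nor e can take the other as argument; the node is ill-typed.

type clash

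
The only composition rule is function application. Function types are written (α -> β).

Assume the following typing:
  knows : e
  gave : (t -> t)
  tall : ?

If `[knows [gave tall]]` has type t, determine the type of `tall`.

((t -> t) -> (e -> t))

At [knows [gave tall]] (required: t): knows is e, which is not a function with range t; hence [gave tall] is the functor — type (e -> t).
At [gave tall] (required: (e -> t)): gave is (t -> t), which is not a function with range (e -> t); hence tall is the functor — type ((t -> t) -> (e -> t)).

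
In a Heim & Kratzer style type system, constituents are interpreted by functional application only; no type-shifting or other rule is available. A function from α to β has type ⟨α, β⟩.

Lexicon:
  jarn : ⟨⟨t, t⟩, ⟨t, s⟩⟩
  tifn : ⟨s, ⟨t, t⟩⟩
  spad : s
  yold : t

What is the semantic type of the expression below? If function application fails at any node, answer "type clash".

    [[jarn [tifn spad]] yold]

[tifn spad]: ⟨s, ⟨t, t⟩⟩ applied to s yields ⟨t, t⟩.
[jarn [tifn spad]]: ⟨⟨t, t⟩, ⟨t, s⟩⟩ applied to ⟨t, t⟩ yields ⟨t, s⟩.
[[jarn [tifn spad]] yold]: ⟨t, s⟩ applied to t yields s.

s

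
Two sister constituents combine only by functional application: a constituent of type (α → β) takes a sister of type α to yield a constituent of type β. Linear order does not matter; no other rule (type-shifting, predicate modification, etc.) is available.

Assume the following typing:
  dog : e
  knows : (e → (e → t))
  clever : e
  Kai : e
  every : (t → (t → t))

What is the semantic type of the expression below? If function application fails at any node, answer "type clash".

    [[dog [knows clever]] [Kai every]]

type clash

[knows clever]: knows is (e → (e → t)), clever is e; result (e → t).
[dog [knows clever]]: [knows clever] is (e → t), dog is e; result t.
[Kai every]: e with (t → (t → t)) — neither is a function whose domain matches the other; composition fails here.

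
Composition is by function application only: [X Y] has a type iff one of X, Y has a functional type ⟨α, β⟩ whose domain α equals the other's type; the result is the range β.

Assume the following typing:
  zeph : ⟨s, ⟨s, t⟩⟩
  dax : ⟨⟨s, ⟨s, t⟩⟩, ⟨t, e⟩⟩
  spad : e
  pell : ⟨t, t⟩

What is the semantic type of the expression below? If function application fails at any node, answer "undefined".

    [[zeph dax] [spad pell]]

undefined

[zeph dax]: dax is ⟨⟨s, ⟨s, t⟩⟩, ⟨t, e⟩⟩, zeph is ⟨s, ⟨s, t⟩⟩; result ⟨t, e⟩.
[spad pell]: e with ⟨t, t⟩ — neither is a function whose domain matches the other; composition fails here.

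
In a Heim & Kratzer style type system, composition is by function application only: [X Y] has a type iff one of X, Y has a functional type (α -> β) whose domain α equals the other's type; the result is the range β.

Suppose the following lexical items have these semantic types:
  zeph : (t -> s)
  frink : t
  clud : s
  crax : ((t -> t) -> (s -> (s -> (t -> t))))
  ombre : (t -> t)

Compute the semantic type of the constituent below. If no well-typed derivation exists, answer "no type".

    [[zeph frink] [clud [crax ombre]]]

[zeph frink]: zeph is (t -> s), frink is t; result s.
[crax ombre]: crax is ((t -> t) -> (s -> (s -> (t -> t)))), ombre is (t -> t); result (s -> (s -> (t -> t))).
[clud [crax ombre]]: [crax ombre] is (s -> (s -> (t -> t))), clud is s; result (s -> (t -> t)).
[[zeph frink] [clud [crax ombre]]]: [clud [crax ombre]] is (s -> (t -> t)), [zeph frink] is s; result (t -> t).

(t -> t)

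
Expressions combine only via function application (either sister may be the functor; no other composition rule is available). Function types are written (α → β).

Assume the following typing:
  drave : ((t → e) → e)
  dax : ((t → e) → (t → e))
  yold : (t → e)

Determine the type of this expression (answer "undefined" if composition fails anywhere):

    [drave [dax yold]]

e

[dax yold]: functor dax : ((t → e) → (t → e)), argument yold : (t → e); result (t → e).
[drave [dax yold]]: functor drave : ((t → e) → e), argument [dax yold] : (t → e); result e.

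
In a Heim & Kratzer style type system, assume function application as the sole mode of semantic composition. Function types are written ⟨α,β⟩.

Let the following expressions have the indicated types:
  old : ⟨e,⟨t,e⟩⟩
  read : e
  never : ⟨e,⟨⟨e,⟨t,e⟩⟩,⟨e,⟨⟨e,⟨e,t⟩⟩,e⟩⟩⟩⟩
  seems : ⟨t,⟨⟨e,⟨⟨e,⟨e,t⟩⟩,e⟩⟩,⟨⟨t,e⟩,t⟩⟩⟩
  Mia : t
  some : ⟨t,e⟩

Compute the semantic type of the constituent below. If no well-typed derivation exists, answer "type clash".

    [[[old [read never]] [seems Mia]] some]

t

[read never] — never of type ⟨e,⟨⟨e,⟨t,e⟩⟩,⟨e,⟨⟨e,⟨e,t⟩⟩,e⟩⟩⟩⟩ combines with read of type e: type ⟨⟨e,⟨t,e⟩⟩,⟨e,⟨⟨e,⟨e,t⟩⟩,e⟩⟩⟩.
[old [read never]] — [read never] of type ⟨⟨e,⟨t,e⟩⟩,⟨e,⟨⟨e,⟨e,t⟩⟩,e⟩⟩⟩ combines with old of type ⟨e,⟨t,e⟩⟩: type ⟨e,⟨⟨e,⟨e,t⟩⟩,e⟩⟩.
[seems Mia] — seems of type ⟨t,⟨⟨e,⟨⟨e,⟨e,t⟩⟩,e⟩⟩,⟨⟨t,e⟩,t⟩⟩⟩ combines with Mia of type t: type ⟨⟨e,⟨⟨e,⟨e,t⟩⟩,e⟩⟩,⟨⟨t,e⟩,t⟩⟩.
[[old [read never]] [seems Mia]] — [seems Mia] of type ⟨⟨e,⟨⟨e,⟨e,t⟩⟩,e⟩⟩,⟨⟨t,e⟩,t⟩⟩ combines with [old [read never]] of type ⟨e,⟨⟨e,⟨e,t⟩⟩,e⟩⟩: type ⟨⟨t,e⟩,t⟩.
[[[old [read never]] [seems Mia]] some] — [[old [read never]] [seems Mia]] of type ⟨⟨t,e⟩,t⟩ combines with some of type ⟨t,e⟩: type t.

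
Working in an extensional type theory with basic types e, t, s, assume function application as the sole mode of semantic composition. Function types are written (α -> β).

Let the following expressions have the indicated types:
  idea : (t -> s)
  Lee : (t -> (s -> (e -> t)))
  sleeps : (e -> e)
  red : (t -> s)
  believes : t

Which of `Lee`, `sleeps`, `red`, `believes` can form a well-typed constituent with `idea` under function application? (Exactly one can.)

believes

Lee : (t -> (s -> (e -> t))) — does not combine with idea.
sleeps : (e -> e) — does not combine with idea.
red : (t -> s) — does not combine with idea.
believes — combines: idea : (t -> s) takes believes : t as argument, giving s.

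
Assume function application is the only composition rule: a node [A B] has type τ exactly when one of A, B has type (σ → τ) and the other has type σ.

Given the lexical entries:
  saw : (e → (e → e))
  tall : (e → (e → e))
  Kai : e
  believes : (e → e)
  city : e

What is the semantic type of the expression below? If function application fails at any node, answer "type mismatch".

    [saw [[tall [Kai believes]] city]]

(e → e)

At [Kai believes], believes : (e → e) takes Kai : e, giving e.
At [tall [Kai believes]], tall : (e → (e → e)) takes [Kai believes] : e, giving (e → e).
At [[tall [Kai believes]] city], [tall [Kai believes]] : (e → e) takes city : e, giving e.
At [saw [[tall [Kai believes]] city]], saw : (e → (e → e)) takes [[tall [Kai believes]] city] : e, giving (e → e).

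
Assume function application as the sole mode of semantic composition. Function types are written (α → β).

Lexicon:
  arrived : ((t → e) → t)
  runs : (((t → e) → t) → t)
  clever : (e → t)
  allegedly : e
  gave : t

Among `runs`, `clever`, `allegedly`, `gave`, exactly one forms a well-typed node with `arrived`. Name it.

runs

runs — combines: runs : (((t → e) → t) → t) takes arrived : ((t → e) → t) as argument, giving t.
clever : (e → t) — arrived needs (t → e); clever needs e; neither fits.
allegedly : e — arrived needs (t → e); allegedly needs nothing (atomic); neither fits.
gave : t — arrived needs (t → e); gave needs nothing (atomic); neither fits.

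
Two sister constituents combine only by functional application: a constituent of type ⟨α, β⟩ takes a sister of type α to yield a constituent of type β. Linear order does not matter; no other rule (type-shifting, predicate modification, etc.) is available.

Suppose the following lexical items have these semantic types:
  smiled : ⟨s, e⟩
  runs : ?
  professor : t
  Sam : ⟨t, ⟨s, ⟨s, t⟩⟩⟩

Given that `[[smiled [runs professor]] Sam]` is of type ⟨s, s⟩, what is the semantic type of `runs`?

At [[smiled [runs professor]] Sam] (required: ⟨s, s⟩): Sam is ⟨t, ⟨s, ⟨s, t⟩⟩⟩, which is not a function with range ⟨s, s⟩; hence [smiled [runs professor]] is the functor — type ⟨⟨t, ⟨s, ⟨s, t⟩⟩⟩, ⟨s, s⟩⟩.
At [smiled [runs professor]] (required: ⟨⟨t, ⟨s, ⟨s, t⟩⟩⟩, ⟨s, s⟩⟩): smiled is ⟨s, e⟩, which is not a function with range ⟨⟨t, ⟨s, ⟨s, t⟩⟩⟩, ⟨s, s⟩⟩; hence [runs professor] is the functor — type ⟨⟨s, e⟩, ⟨⟨t, ⟨s, ⟨s, t⟩⟩⟩, ⟨s, s⟩⟩⟩.
At [runs professor] (required: ⟨⟨s, e⟩, ⟨⟨t, ⟨s, ⟨s, t⟩⟩⟩, ⟨s, s⟩⟩⟩): professor is t, which is not a function with range ⟨⟨s, e⟩, ⟨⟨t, ⟨s, ⟨s, t⟩⟩⟩, ⟨s, s⟩⟩⟩; hence runs is the functor — type ⟨t, ⟨⟨s, e⟩, ⟨⟨t, ⟨s, ⟨s, t⟩⟩⟩, ⟨s, s⟩⟩⟩⟩.

⟨t, ⟨⟨s, e⟩, ⟨⟨t, ⟨s, ⟨s, t⟩⟩⟩, ⟨s, s⟩⟩⟩⟩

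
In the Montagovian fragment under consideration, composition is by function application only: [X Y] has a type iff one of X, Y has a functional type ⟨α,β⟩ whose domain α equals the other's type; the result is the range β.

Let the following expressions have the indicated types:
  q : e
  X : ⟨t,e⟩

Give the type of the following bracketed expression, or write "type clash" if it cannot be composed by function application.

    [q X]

At [q X]: neither e nor ⟨t,e⟩ can take the other as argument; the node is ill-typed.

type clash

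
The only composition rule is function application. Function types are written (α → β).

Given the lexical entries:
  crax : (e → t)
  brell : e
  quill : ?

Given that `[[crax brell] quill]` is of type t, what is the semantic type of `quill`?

(t → t)

[[crax brell] quill] must have type t. The sister [crax brell] has type t; that is not a function onto t, so quill must be the functor, of type (t → t).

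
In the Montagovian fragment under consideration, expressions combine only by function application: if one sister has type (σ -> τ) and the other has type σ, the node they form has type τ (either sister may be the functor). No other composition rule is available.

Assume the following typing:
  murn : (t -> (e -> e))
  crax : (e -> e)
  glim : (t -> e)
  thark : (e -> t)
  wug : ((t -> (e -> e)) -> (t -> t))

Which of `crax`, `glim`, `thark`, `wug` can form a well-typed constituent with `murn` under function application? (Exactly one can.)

wug

crax : (e -> e) — neither side's domain matches the other.
glim : (t -> e) — neither side's domain matches the other.
thark : (e -> t) — neither side's domain matches the other.
wug — combines: wug : ((t -> (e -> e)) -> (t -> t)) takes murn : (t -> (e -> e)) as argument, giving (t -> t).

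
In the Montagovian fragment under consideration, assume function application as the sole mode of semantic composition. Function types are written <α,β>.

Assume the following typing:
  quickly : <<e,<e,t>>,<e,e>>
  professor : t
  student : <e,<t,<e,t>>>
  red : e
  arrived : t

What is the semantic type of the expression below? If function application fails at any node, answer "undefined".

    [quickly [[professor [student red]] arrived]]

At [student red], student : <e,<t,<e,t>>> takes red : e, giving <t,<e,t>>.
At [professor [student red]], [student red] : <t,<e,t>> takes professor : t, giving <e,t>.
At [[professor [student red]] arrived]: neither <e,t> nor t can take the other as argument; the node is ill-typed.

undefined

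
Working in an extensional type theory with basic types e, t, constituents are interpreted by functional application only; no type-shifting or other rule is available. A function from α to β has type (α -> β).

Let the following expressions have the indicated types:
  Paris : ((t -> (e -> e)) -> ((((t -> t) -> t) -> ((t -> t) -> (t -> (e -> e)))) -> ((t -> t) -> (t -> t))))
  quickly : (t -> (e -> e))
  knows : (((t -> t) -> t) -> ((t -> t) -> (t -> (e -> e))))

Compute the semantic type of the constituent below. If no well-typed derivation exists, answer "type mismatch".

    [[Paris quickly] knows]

[Paris quickly]: Paris is ((t -> (e -> e)) -> ((((t -> t) -> t) -> ((t -> t) -> (t -> (e -> e)))) -> ((t -> t) -> (t -> t)))), quickly is (t -> (e -> e)); result ((((t -> t) -> t) -> ((t -> t) -> (t -> (e -> e)))) -> ((t -> t) -> (t -> t))).
[[Paris quickly] knows]: [Paris quickly] is ((((t -> t) -> t) -> ((t -> t) -> (t -> (e -> e)))) -> ((t -> t) -> (t -> t))), knows is (((t -> t) -> t) -> ((t -> t) -> (t -> (e -> e)))); result ((t -> t) -> (t -> t)).

((t -> t) -> (t -> t))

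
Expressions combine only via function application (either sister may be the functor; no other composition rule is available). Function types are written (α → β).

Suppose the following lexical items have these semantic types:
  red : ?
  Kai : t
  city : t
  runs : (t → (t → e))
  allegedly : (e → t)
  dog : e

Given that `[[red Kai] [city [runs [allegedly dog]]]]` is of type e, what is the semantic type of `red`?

(t → (e → e))

At [[red Kai] [city [runs [allegedly dog]]]] (required: e): [city [runs [allegedly dog]]] is e, which is not a function with range e; hence [red Kai] is the functor — type (e → e).
At [red Kai] (required: (e → e)): Kai is t, which is not a function with range (e → e); hence red is the functor — type (t → (e → e)).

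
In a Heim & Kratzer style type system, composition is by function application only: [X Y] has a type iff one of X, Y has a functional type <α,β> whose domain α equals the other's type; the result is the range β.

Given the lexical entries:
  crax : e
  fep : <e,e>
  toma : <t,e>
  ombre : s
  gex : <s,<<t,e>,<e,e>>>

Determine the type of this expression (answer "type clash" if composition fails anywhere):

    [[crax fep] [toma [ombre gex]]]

e

[crax fep]: fep is <e,e>, crax is e; result e.
[ombre gex]: gex is <s,<<t,e>,<e,e>>>, ombre is s; result <<t,e>,<e,e>>.
[toma [ombre gex]]: [ombre gex] is <<t,e>,<e,e>>, toma is <t,e>; result <e,e>.
[[crax fep] [toma [ombre gex]]]: [toma [ombre gex]] is <e,e>, [crax fep] is e; result e.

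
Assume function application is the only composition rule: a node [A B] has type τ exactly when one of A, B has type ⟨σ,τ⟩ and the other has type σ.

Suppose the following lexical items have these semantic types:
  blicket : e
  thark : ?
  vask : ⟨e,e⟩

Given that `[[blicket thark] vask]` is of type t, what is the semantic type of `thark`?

At [[blicket thark] vask] (required: t): vask is ⟨e,e⟩, which is not a function with range t; hence [blicket thark] is the functor — type ⟨⟨e,e⟩,t⟩.
At [blicket thark] (required: ⟨⟨e,e⟩,t⟩): blicket is e, which is not a function with range ⟨⟨e,e⟩,t⟩; hence thark is the functor — type ⟨e,⟨⟨e,e⟩,t⟩⟩.

⟨e,⟨⟨e,e⟩,t⟩⟩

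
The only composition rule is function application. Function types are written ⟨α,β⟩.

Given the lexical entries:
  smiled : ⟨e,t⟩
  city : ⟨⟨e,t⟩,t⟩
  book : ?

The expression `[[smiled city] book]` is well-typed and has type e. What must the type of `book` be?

⟨t,e⟩

For [[smiled city] book] to have type e with [smiled city] of type t, book must be the function: book : ⟨t,e⟩.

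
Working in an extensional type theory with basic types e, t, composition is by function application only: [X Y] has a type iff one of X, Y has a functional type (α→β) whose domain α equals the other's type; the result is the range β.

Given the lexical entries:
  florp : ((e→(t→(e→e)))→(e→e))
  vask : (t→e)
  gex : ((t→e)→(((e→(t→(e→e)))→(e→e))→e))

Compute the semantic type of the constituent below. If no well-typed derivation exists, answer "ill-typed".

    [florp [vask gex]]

At [vask gex], gex : ((t→e)→(((e→(t→(e→e)))→(e→e))→e)) takes vask : (t→e), giving (((e→(t→(e→e)))→(e→e))→e).
At [florp [vask gex]], [vask gex] : (((e→(t→(e→e)))→(e→e))→e) takes florp : ((e→(t→(e→e)))→(e→e)), giving e.

e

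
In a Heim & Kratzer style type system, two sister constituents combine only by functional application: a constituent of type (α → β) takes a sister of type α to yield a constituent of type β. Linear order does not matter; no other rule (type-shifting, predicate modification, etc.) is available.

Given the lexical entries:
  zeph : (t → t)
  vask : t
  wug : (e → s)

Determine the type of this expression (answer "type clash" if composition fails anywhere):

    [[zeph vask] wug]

type clash

At [zeph vask], zeph : (t → t) takes vask : t, giving t.
[[zeph vask] wug]: t with (e → s) — neither is a function whose domain matches the other; composition fails here.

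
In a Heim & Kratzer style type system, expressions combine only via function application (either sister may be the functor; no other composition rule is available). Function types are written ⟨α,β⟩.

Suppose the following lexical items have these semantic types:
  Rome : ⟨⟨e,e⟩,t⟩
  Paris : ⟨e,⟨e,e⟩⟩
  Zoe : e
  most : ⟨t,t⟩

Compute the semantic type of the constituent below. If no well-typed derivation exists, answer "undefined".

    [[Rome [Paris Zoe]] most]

At [Paris Zoe], Paris : ⟨e,⟨e,e⟩⟩ takes Zoe : e, giving ⟨e,e⟩.
At [Rome [Paris Zoe]], Rome : ⟨⟨e,e⟩,t⟩ takes [Paris Zoe] : ⟨e,e⟩, giving t.
At [[Rome [Paris Zoe]] most], most : ⟨t,t⟩ takes [Rome [Paris Zoe]] : t, giving t.

t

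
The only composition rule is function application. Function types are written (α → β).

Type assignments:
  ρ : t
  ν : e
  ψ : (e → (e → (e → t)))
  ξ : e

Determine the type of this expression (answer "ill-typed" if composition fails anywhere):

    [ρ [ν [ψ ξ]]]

[ψ ξ]: (e → (e → (e → t))) applied to e yields (e → (e → t)).
[ν [ψ ξ]]: (e → (e → t)) applied to e yields (e → t).
[ρ [ν [ψ ξ]]]: t and (e → t) cannot combine by function application — type clash.

ill-typed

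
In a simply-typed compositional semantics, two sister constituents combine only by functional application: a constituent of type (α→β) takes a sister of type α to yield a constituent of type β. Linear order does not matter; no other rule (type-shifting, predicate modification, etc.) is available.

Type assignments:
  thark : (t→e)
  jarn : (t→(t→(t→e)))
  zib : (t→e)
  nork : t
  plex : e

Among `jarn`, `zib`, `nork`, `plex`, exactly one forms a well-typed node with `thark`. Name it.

jarn : (t→(t→(t→e))) — thark needs t; jarn needs t; neither fits.
zib : (t→e) — thark needs t; zib needs t; neither fits.
nork — combines: thark : (t→e) takes nork : t as argument, giving e.
plex : e — thark needs t; plex needs nothing (atomic); neither fits.

nork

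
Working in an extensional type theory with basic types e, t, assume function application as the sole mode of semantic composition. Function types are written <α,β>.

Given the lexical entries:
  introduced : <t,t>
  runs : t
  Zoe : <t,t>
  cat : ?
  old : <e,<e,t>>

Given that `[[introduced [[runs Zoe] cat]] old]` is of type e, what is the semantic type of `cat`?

[[introduced [[runs Zoe] cat]] old] must have type e. The sister old has type <e,<e,t>>; that is not a function onto e, so [introduced [[runs Zoe] cat]] must be the functor, of type <<e,<e,t>>,e>.
[introduced [[runs Zoe] cat]] must have type <<e,<e,t>>,e>. The sister introduced has type <t,t>; that is not a function onto <<e,<e,t>>,e>, so [[runs Zoe] cat] must be the functor, of type <<t,t>,<<e,<e,t>>,e>>.
[[runs Zoe] cat] must have type <<t,t>,<<e,<e,t>>,e>>. The sister [runs Zoe] has type t; that is not a function onto <<t,t>,<<e,<e,t>>,e>>, so cat must be the functor, of type <t,<<t,t>,<<e,<e,t>>,e>>>.

<t,<<t,t>,<<e,<e,t>>,e>>>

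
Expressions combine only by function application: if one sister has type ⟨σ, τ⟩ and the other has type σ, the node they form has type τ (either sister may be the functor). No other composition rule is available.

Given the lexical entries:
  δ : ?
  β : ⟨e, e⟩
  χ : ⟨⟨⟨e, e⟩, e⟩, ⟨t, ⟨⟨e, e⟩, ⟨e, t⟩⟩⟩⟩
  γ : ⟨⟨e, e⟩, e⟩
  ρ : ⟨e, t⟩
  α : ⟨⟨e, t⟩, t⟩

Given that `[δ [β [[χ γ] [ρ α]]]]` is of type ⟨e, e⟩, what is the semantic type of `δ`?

⟨⟨e, t⟩, ⟨e, e⟩⟩

[δ [β [[χ γ] [ρ α]]]] is required to be ⟨e, e⟩. [β [[χ γ] [ρ α]]] : ⟨e, t⟩ cannot yield ⟨e, e⟩ as functor, so δ : ⟨⟨e, t⟩, ⟨e, e⟩⟩.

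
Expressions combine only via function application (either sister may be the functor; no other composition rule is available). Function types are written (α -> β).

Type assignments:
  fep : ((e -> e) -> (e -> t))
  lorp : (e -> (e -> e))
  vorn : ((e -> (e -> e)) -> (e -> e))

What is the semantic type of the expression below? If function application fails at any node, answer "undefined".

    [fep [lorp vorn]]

(e -> t)

[lorp vorn]: vorn is ((e -> (e -> e)) -> (e -> e)), lorp is (e -> (e -> e)); result (e -> e).
[fep [lorp vorn]]: fep is ((e -> e) -> (e -> t)), [lorp vorn] is (e -> e); result (e -> t).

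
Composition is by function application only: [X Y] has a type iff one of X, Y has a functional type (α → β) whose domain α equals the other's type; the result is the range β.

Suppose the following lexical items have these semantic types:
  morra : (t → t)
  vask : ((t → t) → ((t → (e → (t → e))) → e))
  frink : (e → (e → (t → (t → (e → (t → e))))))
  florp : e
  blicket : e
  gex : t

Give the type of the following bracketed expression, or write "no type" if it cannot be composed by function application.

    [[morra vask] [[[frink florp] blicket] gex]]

[morra vask]: functor vask : ((t → t) → ((t → (e → (t → e))) → e)), argument morra : (t → t); result ((t → (e → (t → e))) → e).
[frink florp]: functor frink : (e → (e → (t → (t → (e → (t → e)))))), argument florp : e; result (e → (t → (t → (e → (t → e))))).
[[frink florp] blicket]: functor [frink florp] : (e → (t → (t → (e → (t → e))))), argument blicket : e; result (t → (t → (e → (t → e)))).
[[[frink florp] blicket] gex]: functor [[frink florp] blicket] : (t → (t → (e → (t → e)))), argument gex : t; result (t → (e → (t → e))).
[[morra vask] [[[frink florp] blicket] gex]]: functor [morra vask] : ((t → (e → (t → e))) → e), argument [[[frink florp] blicket] gex] : (t → (e → (t → e))); result e.

e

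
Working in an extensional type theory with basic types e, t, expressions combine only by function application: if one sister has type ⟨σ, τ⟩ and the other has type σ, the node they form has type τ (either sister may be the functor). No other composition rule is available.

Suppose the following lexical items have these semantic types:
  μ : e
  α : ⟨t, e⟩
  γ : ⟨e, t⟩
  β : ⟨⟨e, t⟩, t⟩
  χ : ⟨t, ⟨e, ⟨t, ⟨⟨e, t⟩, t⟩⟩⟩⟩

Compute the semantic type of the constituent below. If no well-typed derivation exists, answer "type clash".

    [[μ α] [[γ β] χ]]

[μ α]: e with ⟨t, e⟩ — neither is a function whose domain matches the other; composition fails here.

type clash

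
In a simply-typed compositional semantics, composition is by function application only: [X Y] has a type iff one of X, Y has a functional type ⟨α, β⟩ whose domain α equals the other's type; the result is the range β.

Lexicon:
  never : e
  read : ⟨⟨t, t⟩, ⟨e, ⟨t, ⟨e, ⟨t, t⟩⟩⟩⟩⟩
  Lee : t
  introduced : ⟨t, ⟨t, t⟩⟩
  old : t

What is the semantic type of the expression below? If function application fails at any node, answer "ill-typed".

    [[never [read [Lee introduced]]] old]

⟨e, ⟨t, t⟩⟩

[Lee introduced] — introduced of type ⟨t, ⟨t, t⟩⟩ combines with Lee of type t: type ⟨t, t⟩.
[read [Lee introduced]] — read of type ⟨⟨t, t⟩, ⟨e, ⟨t, ⟨e, ⟨t, t⟩⟩⟩⟩⟩ combines with [Lee introduced] of type ⟨t, t⟩: type ⟨e, ⟨t, ⟨e, ⟨t, t⟩⟩⟩⟩.
[never [read [Lee introduced]]] — [read [Lee introduced]] of type ⟨e, ⟨t, ⟨e, ⟨t, t⟩⟩⟩⟩ combines with never of type e: type ⟨t, ⟨e, ⟨t, t⟩⟩⟩.
[[never [read [Lee introduced]]] old] — [never [read [Lee introduced]]] of type ⟨t, ⟨e, ⟨t, t⟩⟩⟩ combines with old of type t: type ⟨e, ⟨t, t⟩⟩.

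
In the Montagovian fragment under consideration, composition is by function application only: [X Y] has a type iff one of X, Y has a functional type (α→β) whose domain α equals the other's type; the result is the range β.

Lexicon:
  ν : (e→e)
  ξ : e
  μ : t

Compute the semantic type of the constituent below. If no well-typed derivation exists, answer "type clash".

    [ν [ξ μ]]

[ξ μ]: e and t cannot combine by function application — type clash.

type clash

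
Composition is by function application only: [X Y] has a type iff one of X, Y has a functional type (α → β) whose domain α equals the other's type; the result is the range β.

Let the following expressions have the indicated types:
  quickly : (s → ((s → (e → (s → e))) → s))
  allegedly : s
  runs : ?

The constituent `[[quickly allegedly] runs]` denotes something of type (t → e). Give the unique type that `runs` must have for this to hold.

[[quickly allegedly] runs] must have type (t → e). The sister [quickly allegedly] has type ((s → (e → (s → e))) → s); that is not a function onto (t → e), so runs must be the functor, of type (((s → (e → (s → e))) → s) → (t → e)).

(((s → (e → (s → e))) → s) → (t → e))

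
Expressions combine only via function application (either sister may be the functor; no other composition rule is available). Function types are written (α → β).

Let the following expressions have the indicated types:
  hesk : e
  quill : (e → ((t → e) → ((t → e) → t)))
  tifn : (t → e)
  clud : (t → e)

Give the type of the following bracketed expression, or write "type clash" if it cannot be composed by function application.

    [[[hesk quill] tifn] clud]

[hesk quill]: (e → ((t → e) → ((t → e) → t))) applied to e yields ((t → e) → ((t → e) → t)).
[[hesk quill] tifn]: ((t → e) → ((t → e) → t)) applied to (t → e) yields ((t → e) → t).
[[[hesk quill] tifn] clud]: ((t → e) → t) applied to (t → e) yields t.

t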